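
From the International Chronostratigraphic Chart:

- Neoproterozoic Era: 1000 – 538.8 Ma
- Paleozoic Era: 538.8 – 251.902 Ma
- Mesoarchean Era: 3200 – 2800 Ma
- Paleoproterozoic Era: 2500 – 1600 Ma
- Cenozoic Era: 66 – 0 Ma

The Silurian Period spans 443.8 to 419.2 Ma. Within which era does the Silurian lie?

The Silurian (443.8–419.2 Ma) lies entirely within 538.8–251.902 Ma, the Paleozoic Era.

Paleozoic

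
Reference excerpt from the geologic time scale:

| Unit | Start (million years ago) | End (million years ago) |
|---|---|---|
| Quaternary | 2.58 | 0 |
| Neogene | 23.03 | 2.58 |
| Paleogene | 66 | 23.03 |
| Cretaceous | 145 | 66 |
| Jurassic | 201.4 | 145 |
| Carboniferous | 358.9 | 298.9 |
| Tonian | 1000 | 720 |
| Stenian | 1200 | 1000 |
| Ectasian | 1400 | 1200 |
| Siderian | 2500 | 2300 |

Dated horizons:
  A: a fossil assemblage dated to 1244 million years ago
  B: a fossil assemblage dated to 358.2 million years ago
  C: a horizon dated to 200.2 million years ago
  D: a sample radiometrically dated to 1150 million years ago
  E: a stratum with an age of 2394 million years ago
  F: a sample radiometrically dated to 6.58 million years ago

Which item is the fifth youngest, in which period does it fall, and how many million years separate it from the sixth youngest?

Sorted youngest-first by Ma: F (6.58), C (200.2), B (358.2), D (1150), A (1244), E (2394).
The fifth youngest is A at 1244 Ma, which lies in 1400–1200 Ma: the Ectasian.
The sixth youngest is E at 2394 Ma; separation = |1244 − 2394| = 1150 Myr.

A, in the Ectasian; 1150 million years to E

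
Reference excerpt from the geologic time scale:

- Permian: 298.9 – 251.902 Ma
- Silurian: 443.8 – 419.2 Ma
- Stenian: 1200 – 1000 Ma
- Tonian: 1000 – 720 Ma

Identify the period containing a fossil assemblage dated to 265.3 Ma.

Permian

265.3 Ma lies between 298.9 and 251.902 Ma, so it falls in the Permian.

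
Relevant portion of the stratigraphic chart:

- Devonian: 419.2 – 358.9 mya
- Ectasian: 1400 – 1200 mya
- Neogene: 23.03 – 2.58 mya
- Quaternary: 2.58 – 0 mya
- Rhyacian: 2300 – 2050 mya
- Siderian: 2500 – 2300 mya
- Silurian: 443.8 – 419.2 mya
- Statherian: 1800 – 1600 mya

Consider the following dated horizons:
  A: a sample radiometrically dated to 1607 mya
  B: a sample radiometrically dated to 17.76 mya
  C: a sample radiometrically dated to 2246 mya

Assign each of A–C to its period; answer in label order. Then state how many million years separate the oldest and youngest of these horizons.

A: 1607 Ma lies in 1800–1600 Ma, so Statherian.
B: 17.76 Ma lies in 23.03–2.58 Ma, so Neogene.
C: 2246 Ma lies in 2300–2050 Ma, so Rhyacian.
Oldest = 2246 Ma, youngest = 17.76 Ma → span 2228.24 Myr.

A — Statherian; B — Neogene; C — Rhyacian; span 2228.24 million years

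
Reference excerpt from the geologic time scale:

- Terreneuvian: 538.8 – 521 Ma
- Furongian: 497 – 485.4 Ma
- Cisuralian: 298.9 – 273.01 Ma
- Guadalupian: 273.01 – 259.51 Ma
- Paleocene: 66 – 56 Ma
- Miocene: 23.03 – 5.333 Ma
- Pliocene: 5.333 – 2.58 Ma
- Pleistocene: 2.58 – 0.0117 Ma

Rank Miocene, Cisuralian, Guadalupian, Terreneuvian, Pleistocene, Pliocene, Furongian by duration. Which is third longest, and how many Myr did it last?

Start − end for each: Miocene 23.03 − 5.333 = 17.697; Cisuralian 298.9 − 273.01 = 25.89; Guadalupian 273.01 − 259.51 = 13.5; Terreneuvian 538.8 − 521 = 17.8; Pleistocene 2.58 − 0.0117 = 2.5683; Pliocene 5.333 − 2.58 = 2.753; Furongian 497 − 485.4 = 11.6.
Ranking these from longest: Cisuralian > Terreneuvian > Miocene > Guadalupian > Furongian > Pliocene > Pleistocene.
Position 3 in that ranking is Miocene, which lasted 17.697 Myr.

Miocene, 17.697 million years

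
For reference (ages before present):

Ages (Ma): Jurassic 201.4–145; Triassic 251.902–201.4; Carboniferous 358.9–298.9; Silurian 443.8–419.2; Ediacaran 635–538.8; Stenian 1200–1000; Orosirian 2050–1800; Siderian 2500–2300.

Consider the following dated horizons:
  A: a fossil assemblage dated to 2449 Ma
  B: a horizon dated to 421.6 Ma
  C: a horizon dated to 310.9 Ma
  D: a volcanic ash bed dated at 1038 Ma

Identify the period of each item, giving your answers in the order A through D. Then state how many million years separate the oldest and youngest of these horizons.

A — Siderian; B — Silurian; C — Carboniferous; D — Stenian; span 2138.1 million years

A: 2449 Ma lies in 2500–2300 Ma, so Siderian.
B: 421.6 Ma lies in 443.8–419.2 Ma, so Silurian.
C: 310.9 Ma lies in 358.9–298.9 Ma, so Carboniferous.
D: 1038 Ma lies in 1200–1000 Ma, so Stenian.
Oldest = 2449 Ma, youngest = 310.9 Ma → span 2138.1 Myr.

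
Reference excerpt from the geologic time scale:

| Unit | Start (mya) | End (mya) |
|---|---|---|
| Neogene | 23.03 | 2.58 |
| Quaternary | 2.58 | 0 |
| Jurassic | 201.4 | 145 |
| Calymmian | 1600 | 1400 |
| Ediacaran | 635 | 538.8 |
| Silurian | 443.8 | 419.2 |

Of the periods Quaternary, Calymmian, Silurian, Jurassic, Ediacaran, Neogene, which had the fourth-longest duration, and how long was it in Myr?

Durations: Quaternary 2.58; Calymmian 200; Silurian 24.6; Jurassic 56.4; Ediacaran 96.2; Neogene 20.45 Myr.
Sorted longest-first: Calymmian (200), Ediacaran (96.2), Jurassic (56.4), Silurian (24.6), Neogene (20.45), Quaternary (2.58).
The fourth longest is Silurian at 24.6 Myr.

Silurian, 24.6 million years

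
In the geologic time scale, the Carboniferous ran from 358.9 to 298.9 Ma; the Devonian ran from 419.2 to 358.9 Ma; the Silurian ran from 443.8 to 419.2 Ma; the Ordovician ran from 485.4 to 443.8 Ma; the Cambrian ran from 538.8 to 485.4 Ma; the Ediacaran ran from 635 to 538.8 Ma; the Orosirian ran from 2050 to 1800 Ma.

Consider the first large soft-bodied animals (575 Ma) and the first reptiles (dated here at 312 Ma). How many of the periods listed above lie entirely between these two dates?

4

575 Ma sits inside the Ediacaran (635–538.8) and 312 Ma inside the Carboniferous (358.9–298.9); neither of those is wholly between the two dates.
The listed periods lying completely between them are Cambrian, Ordovician, Silurian, Devonian — 4 in all.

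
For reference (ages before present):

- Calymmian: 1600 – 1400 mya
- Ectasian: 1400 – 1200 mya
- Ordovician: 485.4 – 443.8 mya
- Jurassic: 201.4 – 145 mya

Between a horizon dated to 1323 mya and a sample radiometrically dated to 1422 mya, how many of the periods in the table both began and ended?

The older date is 1422 Ma and the younger is 1323 Ma.
No period both begins after 1422 Ma and ends before 1323 Ma, so the count is 0.

0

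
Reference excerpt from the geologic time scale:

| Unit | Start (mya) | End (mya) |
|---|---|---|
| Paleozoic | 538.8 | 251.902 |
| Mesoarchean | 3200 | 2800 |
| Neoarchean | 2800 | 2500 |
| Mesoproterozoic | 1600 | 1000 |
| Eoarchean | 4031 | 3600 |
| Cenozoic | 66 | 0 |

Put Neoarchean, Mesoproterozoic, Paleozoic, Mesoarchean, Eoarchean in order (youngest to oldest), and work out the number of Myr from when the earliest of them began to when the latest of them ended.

Paleozoic → Mesoproterozoic → Neoarchean → Mesoarchean → Eoarchean; total span 3779.098 Myr

Start ages (Ma): Eoarchean 4031, Mesoarchean 3200, Neoarchean 2800, Mesoproterozoic 1600, Paleozoic 538.8.
Ordered youngest to oldest: Paleozoic, Mesoproterozoic, Neoarchean, Mesoarchean, Eoarchean.
Span = 4031 − 251.902 = 3779.098 Myr.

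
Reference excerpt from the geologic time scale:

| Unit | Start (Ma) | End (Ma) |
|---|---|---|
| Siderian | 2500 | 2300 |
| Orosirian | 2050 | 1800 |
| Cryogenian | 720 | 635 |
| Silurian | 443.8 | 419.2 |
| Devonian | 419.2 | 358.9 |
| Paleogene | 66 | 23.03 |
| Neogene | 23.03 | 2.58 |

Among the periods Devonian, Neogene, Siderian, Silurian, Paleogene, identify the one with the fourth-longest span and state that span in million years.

Silurian, 24.6 million years

Start − end for each: Devonian 419.2 − 358.9 = 60.3; Neogene 23.03 − 2.58 = 20.45; Siderian 2500 − 2300 = 200; Silurian 443.8 − 419.2 = 24.6; Paleogene 66 − 23.03 = 42.97.
Ranking these from longest: Siderian > Devonian > Paleogene > Silurian > Neogene.
Position 4 in that ranking is Silurian, which lasted 24.6 Myr.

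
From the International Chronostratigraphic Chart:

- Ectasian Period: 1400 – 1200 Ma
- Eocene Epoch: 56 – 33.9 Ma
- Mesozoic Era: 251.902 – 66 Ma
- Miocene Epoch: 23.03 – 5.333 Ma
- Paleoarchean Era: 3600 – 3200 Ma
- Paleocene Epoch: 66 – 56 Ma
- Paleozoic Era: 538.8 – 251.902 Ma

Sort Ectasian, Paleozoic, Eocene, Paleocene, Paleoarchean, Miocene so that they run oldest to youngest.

Paleoarchean, Ectasian, Paleozoic, Paleocene, Eocene, Miocene

Read off each span (Ma): Ectasian 1400–1200; Paleozoic 538.8–251.902; Eocene 56–33.9; Paleocene 66–56; Paleoarchean 3600–3200; Miocene 23.03–5.333.
Larger Ma is older, so oldest→youngest is Paleoarchean, Ectasian, Paleozoic, Paleocene, Eocene, Miocene.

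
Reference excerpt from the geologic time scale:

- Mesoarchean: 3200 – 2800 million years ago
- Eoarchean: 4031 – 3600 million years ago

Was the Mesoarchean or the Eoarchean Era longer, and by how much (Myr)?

Eoarchean, by 31 million years

Mesoarchean: 3200 − 2800 = 400 Myr.
Eoarchean: 4031 − 3600 = 431 Myr.
Difference: 431 − 400 = 31 Myr, so the Eoarchean was longer.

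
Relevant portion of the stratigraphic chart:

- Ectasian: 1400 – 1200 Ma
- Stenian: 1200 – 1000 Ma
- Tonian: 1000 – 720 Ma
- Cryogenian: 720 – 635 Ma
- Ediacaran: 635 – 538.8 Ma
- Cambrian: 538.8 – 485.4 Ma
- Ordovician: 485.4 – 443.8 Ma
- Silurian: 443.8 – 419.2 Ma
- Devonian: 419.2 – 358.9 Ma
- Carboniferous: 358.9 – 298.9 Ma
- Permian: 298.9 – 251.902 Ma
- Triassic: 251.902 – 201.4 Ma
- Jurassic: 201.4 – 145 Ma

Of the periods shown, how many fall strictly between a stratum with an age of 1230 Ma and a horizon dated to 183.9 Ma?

1230 Ma sits inside the Ectasian (1400–1200) and 183.9 Ma inside the Jurassic (201.4–145); neither of those is wholly between the two dates.
The listed periods lying completely between them are Stenian, Tonian, Cryogenian, Ediacaran, Cambrian, Ordovician, Silurian, Devonian, Carboniferous, Permian, Triassic — 11 in all.

11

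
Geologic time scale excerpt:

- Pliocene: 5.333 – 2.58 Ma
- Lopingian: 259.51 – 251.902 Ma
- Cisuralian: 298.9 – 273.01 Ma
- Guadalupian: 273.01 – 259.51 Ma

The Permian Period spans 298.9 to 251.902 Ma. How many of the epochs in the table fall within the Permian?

3

Epochs inside 298.9–251.902 Ma: Cisuralian, Guadalupian, Lopingian — 3 in total.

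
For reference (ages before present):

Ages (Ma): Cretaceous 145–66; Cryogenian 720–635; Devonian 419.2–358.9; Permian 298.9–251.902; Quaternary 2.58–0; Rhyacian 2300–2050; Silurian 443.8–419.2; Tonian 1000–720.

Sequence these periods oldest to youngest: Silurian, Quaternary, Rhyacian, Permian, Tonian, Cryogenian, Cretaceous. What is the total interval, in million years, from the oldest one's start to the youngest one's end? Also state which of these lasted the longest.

Rhyacian → Tonian → Cryogenian → Silurian → Permian → Cretaceous → Quaternary; total span 2300 Myr; longest is Tonian

Start ages (Ma): Rhyacian 2300, Tonian 1000, Cryogenian 720, Silurian 443.8, Permian 298.9, Cretaceous 145, Quaternary 2.58.
Ordered oldest to youngest: Rhyacian, Tonian, Cryogenian, Silurian, Permian, Cretaceous, Quaternary.
Span = 2300 − 0 = 2300 Myr.
Durations: Quaternary 2.58, Tonian 280, Cretaceous 79, Silurian 24.6, Cryogenian 85, Rhyacian 250, Permian 46.998 → longest is Tonian (280 Myr).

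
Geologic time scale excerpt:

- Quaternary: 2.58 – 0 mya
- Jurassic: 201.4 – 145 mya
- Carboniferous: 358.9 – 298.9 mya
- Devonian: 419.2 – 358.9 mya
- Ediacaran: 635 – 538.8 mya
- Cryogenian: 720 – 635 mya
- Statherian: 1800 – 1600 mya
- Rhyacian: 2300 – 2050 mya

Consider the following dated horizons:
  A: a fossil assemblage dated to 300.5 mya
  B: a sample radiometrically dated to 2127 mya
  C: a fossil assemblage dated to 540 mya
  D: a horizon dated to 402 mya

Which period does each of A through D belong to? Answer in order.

A — Carboniferous; B — Rhyacian; C — Ediacaran; D — Devonian

Match each age against the start–end ranges in the excerpt: A = 300.5 Ma → Carboniferous (358.9–298.9); B = 2127 Ma → Rhyacian (2300–2050); C = 540 Ma → Ediacaran (635–538.8); D = 402 Ma → Devonian (419.2–358.9).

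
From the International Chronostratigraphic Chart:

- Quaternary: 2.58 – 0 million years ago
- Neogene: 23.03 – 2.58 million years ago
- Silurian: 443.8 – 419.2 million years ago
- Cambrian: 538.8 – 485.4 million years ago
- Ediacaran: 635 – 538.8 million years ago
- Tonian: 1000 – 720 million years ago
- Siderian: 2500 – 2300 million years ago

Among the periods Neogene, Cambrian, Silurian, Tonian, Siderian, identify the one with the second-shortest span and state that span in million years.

Start − end for each: Neogene 23.03 − 2.58 = 20.45; Cambrian 538.8 − 485.4 = 53.4; Silurian 443.8 − 419.2 = 24.6; Tonian 1000 − 720 = 280; Siderian 2500 − 2300 = 200.
Ranking these from shortest: Neogene < Silurian < Cambrian < Siderian < Tonian.
Position 2 in that ranking is Silurian, which lasted 24.6 Myr.

Silurian, 24.6 million years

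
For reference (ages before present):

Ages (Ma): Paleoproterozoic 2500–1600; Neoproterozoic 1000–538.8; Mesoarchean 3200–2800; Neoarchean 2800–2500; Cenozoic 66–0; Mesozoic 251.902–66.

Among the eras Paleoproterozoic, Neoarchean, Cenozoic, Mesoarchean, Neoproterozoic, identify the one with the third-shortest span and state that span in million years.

Durations: Paleoproterozoic 900; Neoarchean 300; Cenozoic 66; Mesoarchean 400; Neoproterozoic 461.2 Myr.
Sorted shortest-first: Cenozoic (66), Neoarchean (300), Mesoarchean (400), Neoproterozoic (461.2), Paleoproterozoic (900).
The third shortest is Mesoarchean at 400 Myr.

Mesoarchean, 400 million years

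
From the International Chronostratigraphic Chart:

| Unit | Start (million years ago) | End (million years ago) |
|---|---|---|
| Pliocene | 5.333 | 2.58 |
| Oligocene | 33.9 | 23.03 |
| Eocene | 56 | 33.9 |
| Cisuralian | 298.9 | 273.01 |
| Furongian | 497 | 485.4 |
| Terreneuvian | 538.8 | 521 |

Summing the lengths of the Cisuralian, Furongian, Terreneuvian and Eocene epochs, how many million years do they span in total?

77.39 million years

Duration is start − end for each: (298.9 − 273.01) + (497 − 485.4) + (538.8 − 521) + (56 − 33.9).
That is 25.89 + 11.6 + 17.8 + 22.1, which totals 77.39 million years.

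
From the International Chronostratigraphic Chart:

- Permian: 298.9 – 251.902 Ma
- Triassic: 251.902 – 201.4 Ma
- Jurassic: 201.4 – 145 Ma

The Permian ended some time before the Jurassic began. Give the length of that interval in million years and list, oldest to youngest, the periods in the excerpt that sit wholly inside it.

The Permian closes at 251.902 Ma and the Jurassic opens at 201.4 Ma, so the interval is 251.902 − 201.4 = 50.502 Myr.
A period fits inside if it starts at or after 251.902 Ma and ends at or before 201.4 Ma; oldest first that gives Triassic.

50.502 million years; Triassic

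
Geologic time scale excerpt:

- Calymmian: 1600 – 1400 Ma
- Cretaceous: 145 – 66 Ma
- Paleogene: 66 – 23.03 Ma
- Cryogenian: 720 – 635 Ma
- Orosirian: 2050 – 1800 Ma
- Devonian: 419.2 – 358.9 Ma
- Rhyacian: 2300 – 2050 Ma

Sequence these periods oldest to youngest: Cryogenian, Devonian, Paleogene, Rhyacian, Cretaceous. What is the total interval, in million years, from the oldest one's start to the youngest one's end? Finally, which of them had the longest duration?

Rhyacian, Cryogenian, Devonian, Cretaceous, Paleogene; total span 2276.97 Myr; longest is Rhyacian

From the excerpt: Cryogenian 720–635; Devonian 419.2–358.9; Paleogene 66–23.03; Rhyacian 2300–2050; Cretaceous 145–66 (Ma).
Larger Ma is earlier, so the oldest is Rhyacian and the youngest is Paleogene; oldest to youngest: Rhyacian, Cryogenian, Devonian, Cretaceous, Paleogene.
Oldest start 2300 minus youngest end 23.03 gives 2276.97 Myr overall.
Individual lengths (start − end): Cretaceous 79; Devonian 60.3; Paleogene 42.97; Cryogenian 85; Rhyacian 250. The largest is Rhyacian at 250 Myr.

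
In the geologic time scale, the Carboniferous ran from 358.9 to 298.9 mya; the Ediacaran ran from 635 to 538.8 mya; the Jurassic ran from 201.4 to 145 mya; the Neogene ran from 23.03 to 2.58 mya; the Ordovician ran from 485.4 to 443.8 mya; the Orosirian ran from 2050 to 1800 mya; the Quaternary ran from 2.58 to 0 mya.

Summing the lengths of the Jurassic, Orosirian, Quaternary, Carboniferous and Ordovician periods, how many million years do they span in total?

410.58 million years

Duration is start − end for each: (201.4 − 145) + (2050 − 1800) + (2.58 − 0) + (358.9 − 298.9) + (485.4 − 443.8).
That is 56.4 + 250 + 2.58 + 60 + 41.6, which totals 410.58 million years.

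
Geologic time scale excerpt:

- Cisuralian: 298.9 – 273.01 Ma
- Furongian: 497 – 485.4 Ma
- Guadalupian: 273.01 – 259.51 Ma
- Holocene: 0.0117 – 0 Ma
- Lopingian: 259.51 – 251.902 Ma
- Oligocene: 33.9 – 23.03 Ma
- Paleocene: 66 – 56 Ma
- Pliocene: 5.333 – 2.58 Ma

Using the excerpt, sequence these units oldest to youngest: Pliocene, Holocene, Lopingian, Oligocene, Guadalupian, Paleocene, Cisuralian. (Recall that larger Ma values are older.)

Cisuralian, Guadalupian, Lopingian, Paleocene, Oligocene, Pliocene, Holocene

Read off each span (Ma): Pliocene 5.333–2.58; Holocene 0.0117–0; Lopingian 259.51–251.902; Oligocene 33.9–23.03; Guadalupian 273.01–259.51; Paleocene 66–56; Cisuralian 298.9–273.01.
Larger Ma is older, so oldest→youngest is Cisuralian, Guadalupian, Lopingian, Paleocene, Oligocene, Pliocene, Holocene.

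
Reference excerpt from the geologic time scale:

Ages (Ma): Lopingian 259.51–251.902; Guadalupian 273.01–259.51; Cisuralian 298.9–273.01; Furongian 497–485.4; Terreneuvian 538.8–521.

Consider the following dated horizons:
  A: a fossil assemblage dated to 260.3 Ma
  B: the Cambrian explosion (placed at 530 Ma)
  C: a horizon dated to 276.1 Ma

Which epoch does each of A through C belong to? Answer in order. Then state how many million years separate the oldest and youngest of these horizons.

Match each age against the start–end ranges in the excerpt: A = 260.3 Ma → Guadalupian (273.01–259.51); B = 530 Ma → Terreneuvian (538.8–521); C = 276.1 Ma → Cisuralian (298.9–273.01).
The largest age is 530 Ma and the smallest is 260.3 Ma; their difference is 269.7 Myr.

A — Guadalupian; B — Terreneuvian; C — Cisuralian; span 269.7 million years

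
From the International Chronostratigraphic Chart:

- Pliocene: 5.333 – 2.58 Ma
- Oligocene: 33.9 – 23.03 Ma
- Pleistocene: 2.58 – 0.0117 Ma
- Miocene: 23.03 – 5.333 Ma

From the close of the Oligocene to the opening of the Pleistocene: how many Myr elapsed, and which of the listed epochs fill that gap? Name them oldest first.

20.45 million years; Miocene, Pliocene

End of Oligocene = 23.03 Ma; start of Pleistocene = 2.58 Ma.
Gap = 23.03 − 2.58 = 20.45 Myr.
Epochs wholly inside 23.03–2.58 Ma: Miocene (23.03–5.333), Pliocene (5.333–2.58).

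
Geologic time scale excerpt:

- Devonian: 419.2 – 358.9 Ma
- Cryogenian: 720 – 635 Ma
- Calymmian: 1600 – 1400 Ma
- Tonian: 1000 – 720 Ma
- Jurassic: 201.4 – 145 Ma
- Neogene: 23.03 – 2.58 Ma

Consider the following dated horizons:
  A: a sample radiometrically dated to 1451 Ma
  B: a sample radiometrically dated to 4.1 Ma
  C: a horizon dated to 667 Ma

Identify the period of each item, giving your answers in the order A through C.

Match each age against the start–end ranges in the excerpt: A = 1451 Ma → Calymmian (1600–1400); B = 4.1 Ma → Neogene (23.03–2.58); C = 667 Ma → Cryogenian (720–635).

A — Calymmian; B — Neogene; C — Cryogenian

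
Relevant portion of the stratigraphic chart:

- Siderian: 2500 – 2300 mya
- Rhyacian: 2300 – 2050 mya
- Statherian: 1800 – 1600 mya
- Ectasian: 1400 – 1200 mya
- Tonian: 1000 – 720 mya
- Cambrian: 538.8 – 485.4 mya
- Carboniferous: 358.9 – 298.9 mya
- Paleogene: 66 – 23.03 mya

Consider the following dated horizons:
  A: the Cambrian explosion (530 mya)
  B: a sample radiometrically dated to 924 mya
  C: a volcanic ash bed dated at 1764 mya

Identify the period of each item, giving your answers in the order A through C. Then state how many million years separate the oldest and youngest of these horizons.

Match each age against the start–end ranges in the excerpt: A = 530 Ma → Cambrian (538.8–485.4); B = 924 Ma → Tonian (1000–720); C = 1764 Ma → Statherian (1800–1600).
The largest age is 1764 Ma and the smallest is 530 Ma; their difference is 1234 Myr.

A — Cambrian; B — Tonian; C — Statherian; span 1234 million years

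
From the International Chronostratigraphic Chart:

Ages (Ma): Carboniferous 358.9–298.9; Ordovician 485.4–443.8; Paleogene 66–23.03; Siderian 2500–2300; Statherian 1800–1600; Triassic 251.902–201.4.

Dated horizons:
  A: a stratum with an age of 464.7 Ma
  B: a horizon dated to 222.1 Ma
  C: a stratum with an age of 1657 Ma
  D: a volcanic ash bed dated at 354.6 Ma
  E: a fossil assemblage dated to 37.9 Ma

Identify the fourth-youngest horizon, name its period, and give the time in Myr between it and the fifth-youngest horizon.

Smaller Ma means younger, so youngest first: E 37.9 < B 222.1 < D 354.6 < A 464.7 < C 1657.
Counting 4 along gives A (464.7 Ma); the excerpt puts that inside the Ordovician, 485.4–443.8 Ma.
Next in line is C (1657 Ma), and 1657 − 464.7 = 1192.3 Myr.

A, in the Ordovician; 1192.3 million years to C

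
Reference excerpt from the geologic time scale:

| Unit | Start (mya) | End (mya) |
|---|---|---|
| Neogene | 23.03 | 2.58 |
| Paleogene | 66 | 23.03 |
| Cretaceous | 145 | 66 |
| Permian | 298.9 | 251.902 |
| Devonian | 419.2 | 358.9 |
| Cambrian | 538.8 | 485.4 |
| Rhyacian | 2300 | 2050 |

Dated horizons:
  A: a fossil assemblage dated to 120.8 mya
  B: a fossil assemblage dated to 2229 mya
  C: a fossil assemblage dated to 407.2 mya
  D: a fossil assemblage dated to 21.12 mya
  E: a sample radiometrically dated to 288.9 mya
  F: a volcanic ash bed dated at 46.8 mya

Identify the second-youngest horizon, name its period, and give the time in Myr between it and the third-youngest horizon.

Sorted youngest-first by Ma: D (21.12), F (46.8), A (120.8), E (288.9), C (407.2), B (2229).
The second youngest is F at 46.8 Ma, which lies in 66–23.03 Ma: the Paleogene.
The third youngest is A at 120.8 Ma; separation = |46.8 − 120.8| = 74 Myr.

F, in the Paleogene; 74 million years to A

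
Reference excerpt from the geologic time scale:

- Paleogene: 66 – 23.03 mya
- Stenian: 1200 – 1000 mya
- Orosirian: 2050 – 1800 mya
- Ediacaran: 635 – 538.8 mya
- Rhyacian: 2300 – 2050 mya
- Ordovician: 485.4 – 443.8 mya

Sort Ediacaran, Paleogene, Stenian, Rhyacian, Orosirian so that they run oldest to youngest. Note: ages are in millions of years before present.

Sorting by start age (descending Ma, since larger Ma = older): Rhyacian start 2300, Orosirian start 2050, Stenian start 1200, Ediacaran start 635, Paleogene start 66.

Rhyacian, Orosirian, Stenian, Ediacaran, Paleogene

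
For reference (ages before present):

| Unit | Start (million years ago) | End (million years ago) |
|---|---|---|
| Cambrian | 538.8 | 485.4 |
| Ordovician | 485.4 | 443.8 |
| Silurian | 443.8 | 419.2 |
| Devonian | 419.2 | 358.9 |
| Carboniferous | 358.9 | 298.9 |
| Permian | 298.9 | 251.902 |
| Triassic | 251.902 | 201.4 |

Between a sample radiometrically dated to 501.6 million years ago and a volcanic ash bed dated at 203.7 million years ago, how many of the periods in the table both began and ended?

5

501.6 Ma sits inside the Cambrian (538.8–485.4) and 203.7 Ma inside the Triassic (251.902–201.4); neither of those is wholly between the two dates.
The listed periods lying completely between them are Ordovician, Silurian, Devonian, Carboniferous, Permian — 5 in all.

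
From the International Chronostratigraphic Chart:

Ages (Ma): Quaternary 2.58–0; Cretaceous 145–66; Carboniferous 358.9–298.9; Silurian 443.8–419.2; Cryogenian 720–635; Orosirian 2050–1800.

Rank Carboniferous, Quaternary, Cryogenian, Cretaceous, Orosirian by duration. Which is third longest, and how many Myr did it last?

Cretaceous, 79 million years

Durations: Carboniferous 60; Quaternary 2.58; Cryogenian 85; Cretaceous 79; Orosirian 250 Myr.
Sorted longest-first: Orosirian (250), Cryogenian (85), Cretaceous (79), Carboniferous (60), Quaternary (2.58).
The third longest is Cretaceous at 79 Myr.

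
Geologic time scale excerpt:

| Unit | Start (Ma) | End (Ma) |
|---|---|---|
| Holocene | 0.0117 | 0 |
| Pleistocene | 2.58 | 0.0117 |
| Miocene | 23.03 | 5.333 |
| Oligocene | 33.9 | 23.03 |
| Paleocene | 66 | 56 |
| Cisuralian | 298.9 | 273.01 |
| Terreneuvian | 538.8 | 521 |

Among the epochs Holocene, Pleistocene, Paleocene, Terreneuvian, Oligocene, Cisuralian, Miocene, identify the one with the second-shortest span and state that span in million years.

Pleistocene, 2.5683 million years

Durations: Holocene 0.0117; Pleistocene 2.5683; Paleocene 10; Terreneuvian 17.8; Oligocene 10.87; Cisuralian 25.89; Miocene 17.697 Myr.
Sorted shortest-first: Holocene (0.0117), Pleistocene (2.5683), Paleocene (10), Oligocene (10.87), Miocene (17.697), Terreneuvian (17.8), Cisuralian (25.89).
The second shortest is Pleistocene at 2.5683 Myr.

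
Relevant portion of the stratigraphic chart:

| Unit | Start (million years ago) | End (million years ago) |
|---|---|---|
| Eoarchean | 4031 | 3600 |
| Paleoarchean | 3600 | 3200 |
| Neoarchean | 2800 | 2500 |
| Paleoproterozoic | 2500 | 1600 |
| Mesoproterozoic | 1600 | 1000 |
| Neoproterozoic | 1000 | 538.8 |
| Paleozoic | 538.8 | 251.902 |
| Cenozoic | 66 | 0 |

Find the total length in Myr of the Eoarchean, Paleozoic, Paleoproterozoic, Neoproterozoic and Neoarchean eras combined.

Each duration: Eoarchean = 431; Paleozoic = 286.898; Paleoproterozoic = 900; Neoproterozoic = 461.2; Neoarchean = 300.
Sum: 431 + 286.898 + 900 + 461.2 + 300 = 2379.098 Myr.

2379.098 million years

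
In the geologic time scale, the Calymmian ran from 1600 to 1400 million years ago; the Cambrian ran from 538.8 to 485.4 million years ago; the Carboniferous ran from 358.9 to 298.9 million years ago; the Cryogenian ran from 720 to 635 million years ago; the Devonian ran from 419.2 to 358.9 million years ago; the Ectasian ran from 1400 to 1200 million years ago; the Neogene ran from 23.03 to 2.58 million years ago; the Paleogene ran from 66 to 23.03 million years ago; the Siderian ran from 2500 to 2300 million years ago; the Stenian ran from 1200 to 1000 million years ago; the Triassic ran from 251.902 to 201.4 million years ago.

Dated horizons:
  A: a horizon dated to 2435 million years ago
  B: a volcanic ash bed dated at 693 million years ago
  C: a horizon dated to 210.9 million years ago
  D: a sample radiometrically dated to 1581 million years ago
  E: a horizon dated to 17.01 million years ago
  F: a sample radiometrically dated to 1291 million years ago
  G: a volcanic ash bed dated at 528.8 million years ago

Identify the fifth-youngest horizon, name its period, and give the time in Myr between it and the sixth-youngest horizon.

Smaller Ma means younger, so youngest first: E 17.01 < C 210.9 < G 528.8 < B 693 < F 1291 < D 1581 < A 2435.
Counting 5 along gives F (1291 Ma); the excerpt puts that inside the Ectasian, 1400–1200 Ma.
Next in line is D (1581 Ma), and 1581 − 1291 = 290 Myr.

F, in the Ectasian; 290 million years to D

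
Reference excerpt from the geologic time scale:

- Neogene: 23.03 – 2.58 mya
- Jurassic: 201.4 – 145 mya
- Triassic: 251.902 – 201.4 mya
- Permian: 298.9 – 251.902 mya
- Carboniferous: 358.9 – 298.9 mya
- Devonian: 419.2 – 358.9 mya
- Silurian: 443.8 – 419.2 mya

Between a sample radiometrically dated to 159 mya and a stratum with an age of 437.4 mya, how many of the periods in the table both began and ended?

437.4 Ma sits inside the Silurian (443.8–419.2) and 159 Ma inside the Jurassic (201.4–145); neither of those is wholly between the two dates.
The listed periods lying completely between them are Devonian, Carboniferous, Permian, Triassic — 4 in all.

4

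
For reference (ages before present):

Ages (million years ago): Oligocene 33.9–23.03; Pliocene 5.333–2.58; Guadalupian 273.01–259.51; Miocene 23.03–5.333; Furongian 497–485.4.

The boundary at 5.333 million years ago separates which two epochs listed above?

The Miocene ends at 5.333 million years ago and the Pliocene begins at 5.333 million years ago, so they share that boundary.

Miocene and Pliocene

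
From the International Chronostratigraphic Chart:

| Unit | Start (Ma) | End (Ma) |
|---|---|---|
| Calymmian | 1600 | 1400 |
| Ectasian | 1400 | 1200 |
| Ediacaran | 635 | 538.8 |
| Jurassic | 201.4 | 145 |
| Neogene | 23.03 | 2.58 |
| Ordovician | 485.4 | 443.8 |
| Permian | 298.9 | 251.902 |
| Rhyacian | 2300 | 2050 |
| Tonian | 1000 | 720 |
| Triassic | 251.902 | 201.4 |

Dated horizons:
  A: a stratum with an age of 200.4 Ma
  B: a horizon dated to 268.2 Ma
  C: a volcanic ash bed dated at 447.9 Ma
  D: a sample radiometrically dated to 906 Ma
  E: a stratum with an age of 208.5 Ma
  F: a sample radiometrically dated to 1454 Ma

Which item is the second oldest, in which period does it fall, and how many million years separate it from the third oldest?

Larger Ma means older, so oldest first: F 1454 > D 906 > C 447.9 > B 268.2 > E 208.5 > A 200.4.
Counting 2 along gives D (906 Ma); the excerpt puts that inside the Tonian, 1000–720 Ma.
Next in line is C (447.9 Ma), and 906 − 447.9 = 458.1 Myr.

D, in the Tonian; 458.1 million years to C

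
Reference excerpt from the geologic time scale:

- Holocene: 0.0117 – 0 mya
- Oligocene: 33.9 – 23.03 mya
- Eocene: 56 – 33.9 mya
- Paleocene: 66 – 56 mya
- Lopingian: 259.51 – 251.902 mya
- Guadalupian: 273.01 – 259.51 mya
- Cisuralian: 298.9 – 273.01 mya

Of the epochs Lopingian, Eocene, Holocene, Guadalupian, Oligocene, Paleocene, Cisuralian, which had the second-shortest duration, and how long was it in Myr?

Durations: Lopingian 7.608; Eocene 22.1; Holocene 0.0117; Guadalupian 13.5; Oligocene 10.87; Paleocene 10; Cisuralian 25.89 Myr.
Sorted shortest-first: Holocene (0.0117), Lopingian (7.608), Paleocene (10), Oligocene (10.87), Guadalupian (13.5), Eocene (22.1), Cisuralian (25.89).
The second shortest is Lopingian at 7.608 Myr.

Lopingian, 7.608 million years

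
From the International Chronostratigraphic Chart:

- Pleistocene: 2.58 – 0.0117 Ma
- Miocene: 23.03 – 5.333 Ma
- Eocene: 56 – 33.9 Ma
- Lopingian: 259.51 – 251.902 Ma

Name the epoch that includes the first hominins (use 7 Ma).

7 Ma lies between 23.03 and 5.333 Ma, so it falls in the Miocene.

Miocene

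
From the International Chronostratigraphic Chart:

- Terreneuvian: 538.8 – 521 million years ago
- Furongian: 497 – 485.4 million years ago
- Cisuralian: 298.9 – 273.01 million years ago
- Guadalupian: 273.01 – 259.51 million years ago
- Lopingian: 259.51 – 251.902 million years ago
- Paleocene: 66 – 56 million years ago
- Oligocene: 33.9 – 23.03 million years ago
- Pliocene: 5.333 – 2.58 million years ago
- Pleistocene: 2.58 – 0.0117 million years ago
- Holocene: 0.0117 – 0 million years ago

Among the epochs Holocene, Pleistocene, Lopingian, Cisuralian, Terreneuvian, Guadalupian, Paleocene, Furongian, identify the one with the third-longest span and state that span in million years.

Durations: Holocene 0.0117; Pleistocene 2.5683; Lopingian 7.608; Cisuralian 25.89; Terreneuvian 17.8; Guadalupian 13.5; Paleocene 10; Furongian 11.6 Myr.
Sorted longest-first: Cisuralian (25.89), Terreneuvian (17.8), Guadalupian (13.5), Furongian (11.6), Paleocene (10), Lopingian (7.608), Pleistocene (2.5683), Holocene (0.0117).
The third longest is Guadalupian at 13.5 Myr.

Guadalupian, 13.5 million years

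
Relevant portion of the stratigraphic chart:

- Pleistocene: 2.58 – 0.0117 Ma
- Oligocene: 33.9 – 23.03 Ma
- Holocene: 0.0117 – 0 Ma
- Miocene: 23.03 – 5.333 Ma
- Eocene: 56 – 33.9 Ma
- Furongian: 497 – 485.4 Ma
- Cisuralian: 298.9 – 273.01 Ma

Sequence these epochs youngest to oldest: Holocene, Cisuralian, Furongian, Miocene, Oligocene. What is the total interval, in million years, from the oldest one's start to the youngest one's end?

Start ages (Ma): Furongian 497, Cisuralian 298.9, Oligocene 33.9, Miocene 23.03, Holocene 0.0117.
Ordered youngest to oldest: Holocene, Miocene, Oligocene, Cisuralian, Furongian.
Span = 497 − 0 = 497 Myr.

Holocene, Miocene, Oligocene, Cisuralian, Furongian; total span 497 Myr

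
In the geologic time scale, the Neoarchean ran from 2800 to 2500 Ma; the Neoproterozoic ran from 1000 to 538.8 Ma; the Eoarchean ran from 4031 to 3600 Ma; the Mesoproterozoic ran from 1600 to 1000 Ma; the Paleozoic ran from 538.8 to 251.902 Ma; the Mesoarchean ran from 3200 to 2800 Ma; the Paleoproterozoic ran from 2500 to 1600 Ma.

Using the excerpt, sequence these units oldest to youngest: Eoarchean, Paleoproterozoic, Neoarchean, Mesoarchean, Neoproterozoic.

Read off each span (Ma): Eoarchean 4031–3600; Paleoproterozoic 2500–1600; Neoarchean 2800–2500; Mesoarchean 3200–2800; Neoproterozoic 1000–538.8.
Larger Ma is older, so oldest→youngest is Eoarchean, Mesoarchean, Neoarchean, Paleoproterozoic, Neoproterozoic.

Eoarchean, then Mesoarchean, then Neoarchean, then Paleoproterozoic, then Neoproterozoic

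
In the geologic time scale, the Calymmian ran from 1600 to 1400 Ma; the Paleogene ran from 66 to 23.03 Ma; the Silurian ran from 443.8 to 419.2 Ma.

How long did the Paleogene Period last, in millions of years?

42.97 million years

66 − 23.03 = 42.97 million years.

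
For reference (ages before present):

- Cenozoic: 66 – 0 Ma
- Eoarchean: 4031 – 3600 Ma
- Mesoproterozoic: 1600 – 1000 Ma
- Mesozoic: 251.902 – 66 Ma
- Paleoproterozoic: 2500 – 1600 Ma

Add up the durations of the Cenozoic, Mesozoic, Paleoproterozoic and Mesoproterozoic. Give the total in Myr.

1751.902 million years

Each duration: Cenozoic = 66; Mesozoic = 185.902; Paleoproterozoic = 900; Mesoproterozoic = 600.
Sum: 66 + 185.902 + 900 + 600 = 1751.902 Myr.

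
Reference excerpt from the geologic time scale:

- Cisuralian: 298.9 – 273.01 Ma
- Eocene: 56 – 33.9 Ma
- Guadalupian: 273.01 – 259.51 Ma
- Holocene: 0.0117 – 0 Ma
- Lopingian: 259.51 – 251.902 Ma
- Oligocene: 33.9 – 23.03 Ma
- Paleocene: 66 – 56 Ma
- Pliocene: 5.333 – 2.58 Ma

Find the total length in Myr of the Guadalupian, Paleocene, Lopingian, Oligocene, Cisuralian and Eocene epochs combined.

Each duration: Guadalupian = 13.5; Paleocene = 10; Lopingian = 7.608; Oligocene = 10.87; Cisuralian = 25.89; Eocene = 22.1.
Sum: 13.5 + 10 + 7.608 + 10.87 + 25.89 + 22.1 = 89.968 Myr.

89.968 million years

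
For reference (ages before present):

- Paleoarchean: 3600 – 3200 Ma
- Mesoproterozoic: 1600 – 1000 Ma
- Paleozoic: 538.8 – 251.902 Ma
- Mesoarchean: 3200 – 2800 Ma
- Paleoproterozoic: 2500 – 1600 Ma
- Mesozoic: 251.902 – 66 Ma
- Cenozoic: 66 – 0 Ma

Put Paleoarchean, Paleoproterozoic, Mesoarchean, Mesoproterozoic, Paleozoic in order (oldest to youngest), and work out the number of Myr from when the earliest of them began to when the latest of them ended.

Start ages (Ma): Paleoarchean 3600, Mesoarchean 3200, Paleoproterozoic 2500, Mesoproterozoic 1600, Paleozoic 538.8.
Ordered oldest to youngest: Paleoarchean, Mesoarchean, Paleoproterozoic, Mesoproterozoic, Paleozoic.
Span = 3600 − 251.902 = 3348.098 Myr.

Paleoarchean, Mesoarchean, Paleoproterozoic, Mesoproterozoic, Paleozoic; total span 3348.098 Myr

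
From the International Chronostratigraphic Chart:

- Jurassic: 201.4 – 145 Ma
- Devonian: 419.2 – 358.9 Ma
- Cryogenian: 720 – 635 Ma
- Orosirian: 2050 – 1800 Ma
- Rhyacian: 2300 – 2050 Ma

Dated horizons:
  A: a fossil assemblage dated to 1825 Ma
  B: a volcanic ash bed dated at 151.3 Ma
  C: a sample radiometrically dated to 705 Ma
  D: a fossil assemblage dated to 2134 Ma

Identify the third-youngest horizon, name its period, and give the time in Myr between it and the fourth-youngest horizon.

Sorted youngest-first by Ma: B (151.3), C (705), A (1825), D (2134).
The third youngest is A at 1825 Ma, which lies in 2050–1800 Ma: the Orosirian.
The fourth youngest is D at 2134 Ma; separation = |1825 − 2134| = 309 Myr.

A, in the Orosirian; 309 million years to D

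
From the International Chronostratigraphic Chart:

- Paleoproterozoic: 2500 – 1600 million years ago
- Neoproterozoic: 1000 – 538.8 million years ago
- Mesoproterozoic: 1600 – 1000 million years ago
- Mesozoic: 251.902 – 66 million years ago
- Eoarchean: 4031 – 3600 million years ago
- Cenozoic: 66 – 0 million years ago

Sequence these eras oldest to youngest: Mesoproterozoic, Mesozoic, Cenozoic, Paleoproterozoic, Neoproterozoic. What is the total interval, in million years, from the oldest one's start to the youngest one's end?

Paleoproterozoic → Mesoproterozoic → Neoproterozoic → Mesozoic → Cenozoic; total span 2500 Myr

From the excerpt: Mesoproterozoic 1600–1000; Mesozoic 251.902–66; Cenozoic 66–0; Paleoproterozoic 2500–1600; Neoproterozoic 1000–538.8 (Ma).
Larger Ma is earlier, so the oldest is Paleoproterozoic and the youngest is Cenozoic; oldest to youngest: Paleoproterozoic, Mesoproterozoic, Neoproterozoic, Mesozoic, Cenozoic.
Oldest start 2500 minus youngest end 0 gives 2500 Myr overall.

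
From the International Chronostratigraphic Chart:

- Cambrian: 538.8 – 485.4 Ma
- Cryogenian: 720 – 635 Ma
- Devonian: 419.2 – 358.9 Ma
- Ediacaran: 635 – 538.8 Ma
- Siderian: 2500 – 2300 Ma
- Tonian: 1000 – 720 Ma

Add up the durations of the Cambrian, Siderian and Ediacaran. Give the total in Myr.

Duration is start − end for each: (538.8 − 485.4) + (2500 − 2300) + (635 − 538.8).
That is 53.4 + 200 + 96.2, which totals 349.6 million years.

349.6 million years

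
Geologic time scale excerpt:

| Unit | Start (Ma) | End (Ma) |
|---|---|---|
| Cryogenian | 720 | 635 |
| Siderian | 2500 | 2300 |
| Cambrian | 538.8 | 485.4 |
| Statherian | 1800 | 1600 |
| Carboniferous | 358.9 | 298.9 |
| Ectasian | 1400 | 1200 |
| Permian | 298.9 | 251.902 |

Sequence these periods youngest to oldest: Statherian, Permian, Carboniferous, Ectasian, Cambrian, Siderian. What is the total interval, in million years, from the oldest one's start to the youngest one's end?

Permian → Carboniferous → Cambrian → Ectasian → Statherian → Siderian; total span 2248.098 Myr

From the excerpt: Statherian 1800–1600; Permian 298.9–251.902; Carboniferous 358.9–298.9; Ectasian 1400–1200; Cambrian 538.8–485.4; Siderian 2500–2300 (Ma).
Larger Ma is earlier, so the oldest is Siderian and the youngest is Permian; youngest to oldest: Permian, Carboniferous, Cambrian, Ectasian, Statherian, Siderian.
Oldest start 2500 minus youngest end 251.902 gives 2248.098 Myr overall.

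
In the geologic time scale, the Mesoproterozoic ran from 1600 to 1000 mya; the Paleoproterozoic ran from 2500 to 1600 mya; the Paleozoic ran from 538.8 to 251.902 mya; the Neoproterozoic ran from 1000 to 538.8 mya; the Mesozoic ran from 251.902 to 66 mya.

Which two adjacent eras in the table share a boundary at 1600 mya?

Paleoproterozoic and Mesoproterozoic

The Paleoproterozoic ends at 1600 mya and the Mesoproterozoic begins at 1600 mya, so they share that boundary.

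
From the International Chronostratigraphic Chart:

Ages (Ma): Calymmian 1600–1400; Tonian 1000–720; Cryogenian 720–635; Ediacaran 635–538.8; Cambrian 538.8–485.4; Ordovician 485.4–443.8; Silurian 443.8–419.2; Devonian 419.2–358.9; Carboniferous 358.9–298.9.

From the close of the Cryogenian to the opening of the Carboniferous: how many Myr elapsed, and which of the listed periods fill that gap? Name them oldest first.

276.1 million years; Ediacaran, Cambrian, Ordovician, Silurian, Devonian

End of Cryogenian = 635 Ma; start of Carboniferous = 358.9 Ma.
Gap = 635 − 358.9 = 276.1 Myr.
Periods wholly inside 635–358.9 Ma: Ediacaran (635–538.8), Cambrian (538.8–485.4), Ordovician (485.4–443.8), Silurian (443.8–419.2), Devonian (419.2–358.9).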